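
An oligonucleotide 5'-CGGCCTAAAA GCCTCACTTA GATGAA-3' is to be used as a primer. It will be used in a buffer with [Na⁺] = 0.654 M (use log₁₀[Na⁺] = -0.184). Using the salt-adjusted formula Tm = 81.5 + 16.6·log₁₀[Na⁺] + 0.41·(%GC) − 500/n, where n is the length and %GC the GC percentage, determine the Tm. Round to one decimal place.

78.1°C

Length n = 26. Scanning the sequence gives A=9, G=5, T=5, C=7.
G+C = 12, so %GC = 12/26 × 100 = 46.154%
Salt term: 16.6 × (-0.184) = -3.054
GC term: 0.41 × 46.154 = 18.923; length term: −500/26 = −19.231
Tm = 81.5 + (-3.054) + 18.923 − 19.231 = 78.138 → 78.1°C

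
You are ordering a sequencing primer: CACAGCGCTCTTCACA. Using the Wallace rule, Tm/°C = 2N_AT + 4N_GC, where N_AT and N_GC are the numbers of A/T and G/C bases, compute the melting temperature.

Base counts: G=2, C=7, A=4, T=3
A+T = 7, G+C = 9
Tm = 4·9 + 2·7 = 36 + 14 = 50°C

50°C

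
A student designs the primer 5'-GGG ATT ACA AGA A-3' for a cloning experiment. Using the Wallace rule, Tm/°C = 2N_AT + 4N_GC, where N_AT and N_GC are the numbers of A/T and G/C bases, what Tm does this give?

Scanning the sequence gives T=2, A=6, G=4, C=1.
A+T = 8, G+C = 5
Tm = 2(8) + 4(5) = 16 + 20 = 36°C

36°C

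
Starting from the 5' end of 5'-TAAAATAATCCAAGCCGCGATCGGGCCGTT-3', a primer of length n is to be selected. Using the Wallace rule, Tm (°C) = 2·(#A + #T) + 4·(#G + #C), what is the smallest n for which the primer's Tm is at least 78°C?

First 25 bases: TAAAATAATCCAAGCCGCGATCGGG → Tm = 74°C (< 78°C)
First 26 bases: TAAAATAATCCAAGCCGCGATCGGGC → Tm = 78°C (≥ 78°C)
Since every base adds ≥2°C, Tm only increases with n, so the threshold is first crossed at n = 26.

n = 26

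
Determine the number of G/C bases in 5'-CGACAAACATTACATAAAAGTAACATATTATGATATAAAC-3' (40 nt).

T=10, G=3, C=6, A=21
G+C = 3 + 6 = 9

9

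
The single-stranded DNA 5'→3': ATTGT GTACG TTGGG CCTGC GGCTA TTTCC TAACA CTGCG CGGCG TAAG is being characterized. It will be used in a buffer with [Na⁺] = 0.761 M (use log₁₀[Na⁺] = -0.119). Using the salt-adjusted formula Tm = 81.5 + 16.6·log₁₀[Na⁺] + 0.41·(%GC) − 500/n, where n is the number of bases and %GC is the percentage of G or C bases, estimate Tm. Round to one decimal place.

91.9°C

Length n = 49. Scanning the sequence gives C=12, A=8, T=14, G=15.
G+C = 27, so %GC = 27/49 × 100 = 55.102%
Salt term: 16.6 × (-0.119) = -1.975
GC term: 0.41 × 55.102 = 22.592; length term: −500/49 = −10.204
Tm = 81.5 + (-1.975) + 22.592 − 10.204 = 91.913 → 91.9°C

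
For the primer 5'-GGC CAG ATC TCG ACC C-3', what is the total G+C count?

11

A=3, G=4, C=7, T=2
Total G or C: 4 + 7 = 11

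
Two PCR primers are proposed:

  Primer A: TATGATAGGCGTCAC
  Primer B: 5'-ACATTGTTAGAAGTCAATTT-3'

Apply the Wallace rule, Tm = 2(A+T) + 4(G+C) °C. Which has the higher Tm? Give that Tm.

Primer A: A+T=8, G+C=7 → Tm = 2(8)+4(7) = 44°C
Primer B: A+T=15, G+C=5 → Tm = 2(15)+4(5) = 50°C
44°C vs 50°C → primer B is higher.

Primer B, 50°C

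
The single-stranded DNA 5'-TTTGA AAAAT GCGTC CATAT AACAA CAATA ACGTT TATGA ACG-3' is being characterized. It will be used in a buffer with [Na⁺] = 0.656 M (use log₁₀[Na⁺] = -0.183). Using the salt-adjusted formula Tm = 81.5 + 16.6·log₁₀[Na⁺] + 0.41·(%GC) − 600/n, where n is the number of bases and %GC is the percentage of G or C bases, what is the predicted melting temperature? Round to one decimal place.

76.9°C

Length n = 43. Base counts: A=18, C=7, G=6, T=12
G+C = 13, so %GC = 13/43 × 100 = 30.233%
Salt term: 16.6 × (-0.183) = -3.038
GC term: 0.41 × 30.233 = 12.396; length term: −600/43 = −13.953
Tm = 81.5 + (-3.038) + 12.396 − 13.953 = 76.905 → 76.9°C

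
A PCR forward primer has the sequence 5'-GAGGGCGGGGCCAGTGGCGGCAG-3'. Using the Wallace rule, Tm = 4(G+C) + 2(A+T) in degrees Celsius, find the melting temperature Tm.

84°C

Counting bases: A=3, C=5, T=1, G=14
AT pairs contribute 4, GC pairs contribute 19.
Tm = 4·19 + 2·4 = 76 + 8 = 84°C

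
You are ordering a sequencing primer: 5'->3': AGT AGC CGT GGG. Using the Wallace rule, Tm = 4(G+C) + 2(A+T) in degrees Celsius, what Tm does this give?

Base counts: G=6, T=2, A=2, C=2
A+T = 4, G+C = 8
Tm = 2×4 + 4×8 = 40°C

40°C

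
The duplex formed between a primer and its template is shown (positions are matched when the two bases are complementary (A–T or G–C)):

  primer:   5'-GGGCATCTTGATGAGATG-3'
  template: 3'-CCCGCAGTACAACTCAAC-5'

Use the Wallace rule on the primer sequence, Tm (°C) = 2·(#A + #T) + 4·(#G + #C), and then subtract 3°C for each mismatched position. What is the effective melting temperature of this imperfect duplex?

42°C

Primer base counts: A=4, T=5, G=7, C=2 → A+T=9, G+C=9
Perfect-match Tm = 2(9) + 4(9) = 18 + 36 = 54°C
Mismatches (positions where the bases are not complementary): 4 (at positions 5, 8, 11, 16)
Effective Tm = 54 − 4×3 = 54 − 12 = 42°C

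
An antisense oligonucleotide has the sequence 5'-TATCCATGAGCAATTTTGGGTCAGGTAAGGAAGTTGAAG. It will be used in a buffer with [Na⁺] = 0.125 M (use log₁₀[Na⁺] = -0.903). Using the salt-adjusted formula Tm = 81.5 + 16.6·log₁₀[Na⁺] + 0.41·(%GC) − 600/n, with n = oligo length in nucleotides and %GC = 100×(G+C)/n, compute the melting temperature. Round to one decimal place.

Length n = 39. C=4, G=12, A=12, T=11
G+C = 16, so %GC = 16/39 × 100 = 41.026%
Salt term: 16.6 × (-0.903) = -14.99
GC term: 0.41 × 41.026 = 16.821; length term: −600/39 = −15.385
Tm = 81.5 + (-14.99) + 16.821 − 15.385 = 67.946 → 67.9°C

67.9°C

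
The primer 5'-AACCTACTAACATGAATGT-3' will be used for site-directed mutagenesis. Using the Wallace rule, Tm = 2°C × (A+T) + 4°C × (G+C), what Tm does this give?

50°C

Counting bases: G=2, T=5, A=8, C=4
So N_AT = 13 and N_GC = 6.
Tm = 2×13 + 4×6 = 50°C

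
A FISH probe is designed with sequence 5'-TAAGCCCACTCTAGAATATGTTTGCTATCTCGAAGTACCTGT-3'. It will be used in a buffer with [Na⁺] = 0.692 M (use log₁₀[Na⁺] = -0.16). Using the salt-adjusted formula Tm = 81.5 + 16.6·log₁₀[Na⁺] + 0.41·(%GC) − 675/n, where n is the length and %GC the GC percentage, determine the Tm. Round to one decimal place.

79.4°C

Length n = 42. Base counts: C=10, G=7, A=11, T=14
G+C = 17, so %GC = 17/42 × 100 = 40.476%
Salt term: 16.6 × (-0.16) = -2.656
GC term: 0.41 × 40.476 = 16.595; length term: −675/42 = −16.071
Tm = 81.5 + (-2.656) + 16.595 − 16.071 = 79.368 → 79.4°C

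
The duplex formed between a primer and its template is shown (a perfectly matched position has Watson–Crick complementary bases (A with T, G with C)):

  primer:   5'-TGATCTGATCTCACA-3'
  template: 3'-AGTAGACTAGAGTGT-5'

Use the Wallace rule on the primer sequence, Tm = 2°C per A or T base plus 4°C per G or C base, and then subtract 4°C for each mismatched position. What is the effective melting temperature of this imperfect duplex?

Primer base counts: A=4, T=5, G=2, C=4 → A+T=9, G+C=6
Perfect-match Tm = 2(9) + 4(6) = 18 + 24 = 42°C
Mismatches (positions where the bases are not complementary): 1 (at position 2)
Effective Tm = 42 − 1×4 = 42 − 4 = 38°C

38°C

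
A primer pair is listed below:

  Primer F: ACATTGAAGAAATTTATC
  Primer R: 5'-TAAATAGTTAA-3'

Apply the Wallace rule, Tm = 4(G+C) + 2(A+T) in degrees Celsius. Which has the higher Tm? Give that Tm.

Primer F, 44°C

Primer F: A+T=14, G+C=4 → Tm = 2(14)+4(4) = 44°C
Primer R: A+T=10, G+C=1 → Tm = 2(10)+4(1) = 24°C
44°C vs 24°C → primer F is higher.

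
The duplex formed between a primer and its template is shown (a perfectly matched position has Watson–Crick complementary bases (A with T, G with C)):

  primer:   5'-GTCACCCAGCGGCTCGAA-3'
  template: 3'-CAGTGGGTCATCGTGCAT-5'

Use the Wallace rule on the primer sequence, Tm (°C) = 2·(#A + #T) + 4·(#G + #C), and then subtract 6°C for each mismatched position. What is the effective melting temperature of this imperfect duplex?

Primer base counts: A=4, T=2, G=5, C=7 → A+T=6, G+C=12
Perfect-match Tm = 2(6) + 4(12) = 12 + 48 = 60°C
Mismatches (positions where the bases are not complementary): 4 (at positions 10, 11, 14, 17)
Effective Tm = 60 − 4×6 = 60 − 24 = 36°C

36°C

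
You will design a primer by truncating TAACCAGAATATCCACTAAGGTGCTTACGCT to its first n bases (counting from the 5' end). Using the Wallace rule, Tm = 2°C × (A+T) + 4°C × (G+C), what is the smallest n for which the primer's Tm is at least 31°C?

First 12 bases: TAACCAGAATAT → Tm = 30°C (< 31°C)
First 13 bases: TAACCAGAATATC → Tm = 34°C (≥ 31°C)
Each additional base adds 2°C (A/T) or 4°C (G/C), so Tm is non-decreasing in n; n = 13 is the first length to reach 31°C.

n = 13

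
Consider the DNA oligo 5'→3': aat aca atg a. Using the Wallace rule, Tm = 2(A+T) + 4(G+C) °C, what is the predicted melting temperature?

24°C

Counting bases: A=6, T=2, C=1, G=1
So N_AT = 8 and N_GC = 2.
Tm = 4·2 + 2·8 = 8 + 16 = 24°C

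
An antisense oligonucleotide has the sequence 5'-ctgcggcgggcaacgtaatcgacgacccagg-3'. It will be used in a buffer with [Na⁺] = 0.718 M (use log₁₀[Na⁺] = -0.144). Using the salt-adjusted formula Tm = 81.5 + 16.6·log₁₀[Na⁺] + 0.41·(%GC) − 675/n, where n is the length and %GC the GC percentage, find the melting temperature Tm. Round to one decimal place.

Length n = 31. Base counts: C=10, T=3, A=7, G=11
G+C = 21, so %GC = 21/31 × 100 = 67.742%
Salt term: 16.6 × (-0.144) = -2.39
GC term: 0.41 × 67.742 = 27.774; length term: −675/31 = −21.774
Tm = 81.5 + (-2.39) + 27.774 − 21.774 = 85.11 → 85.1°C

85.1°C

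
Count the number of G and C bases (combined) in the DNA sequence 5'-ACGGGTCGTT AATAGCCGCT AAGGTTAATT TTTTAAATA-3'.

13

T=14, C=5, A=12, G=8
Total G or C: 8 + 5 = 13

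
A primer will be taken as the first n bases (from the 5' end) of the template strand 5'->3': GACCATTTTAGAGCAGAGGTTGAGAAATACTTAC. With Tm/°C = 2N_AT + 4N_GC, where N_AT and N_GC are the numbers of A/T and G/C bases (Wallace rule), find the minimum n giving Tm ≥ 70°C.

First 23 bases: GACCATTTTAGAGCAGAGGTTGA → Tm = 66°C (< 70°C)
First 24 bases: GACCATTTTAGAGCAGAGGTTGAG → Tm = 70°C (≥ 70°C)
Since every base adds ≥2°C, Tm only increases with n, so the threshold is first crossed at n = 24.

n = 24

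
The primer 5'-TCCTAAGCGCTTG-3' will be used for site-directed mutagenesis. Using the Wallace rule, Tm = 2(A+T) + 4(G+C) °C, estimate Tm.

Base counts: G=3, A=2, T=4, C=4
So N_AT = 6 and N_GC = 7.
Tm = 4·7 + 2·6 = 28 + 12 = 40°C

40°C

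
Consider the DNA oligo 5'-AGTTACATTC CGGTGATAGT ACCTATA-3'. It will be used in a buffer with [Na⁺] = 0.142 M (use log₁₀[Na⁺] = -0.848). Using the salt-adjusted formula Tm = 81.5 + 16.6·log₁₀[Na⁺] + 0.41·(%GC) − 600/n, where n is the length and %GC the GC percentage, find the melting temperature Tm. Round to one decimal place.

60.4°C

Length n = 27. Counting bases: C=5, G=5, A=8, T=9
G+C = 10, so %GC = 10/27 × 100 = 37.037%
Salt term: 16.6 × (-0.848) = -14.077
GC term: 0.41 × 37.037 = 15.185; length term: −600/27 = −22.222
Tm = 81.5 + (-14.077) + 15.185 − 22.222 = 60.386 → 60.4°C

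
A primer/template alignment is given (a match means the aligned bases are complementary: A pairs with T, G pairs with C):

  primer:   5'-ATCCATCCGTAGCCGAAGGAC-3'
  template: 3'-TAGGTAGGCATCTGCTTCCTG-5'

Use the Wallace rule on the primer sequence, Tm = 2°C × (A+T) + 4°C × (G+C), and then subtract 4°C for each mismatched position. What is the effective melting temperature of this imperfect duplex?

62°C

Primer base counts: A=6, T=3, G=5, C=7 → A+T=9, G+C=12
Perfect-match Tm = 2(9) + 4(12) = 18 + 48 = 66°C
Mismatches (positions where the bases are not complementary): 1 (at position 13)
Effective Tm = 66 − 1×4 = 66 − 4 = 62°C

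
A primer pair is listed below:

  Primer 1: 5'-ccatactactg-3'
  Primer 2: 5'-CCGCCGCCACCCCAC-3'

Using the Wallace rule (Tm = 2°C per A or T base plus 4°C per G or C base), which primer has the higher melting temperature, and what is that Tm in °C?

Primer 2, 56°C

Primer 1: A+T=6, G+C=5 → Tm = 2(6)+4(5) = 32°C
Primer 2: A+T=2, G+C=13 → Tm = 2(2)+4(13) = 56°C
32°C vs 56°C → primer 2 is higher.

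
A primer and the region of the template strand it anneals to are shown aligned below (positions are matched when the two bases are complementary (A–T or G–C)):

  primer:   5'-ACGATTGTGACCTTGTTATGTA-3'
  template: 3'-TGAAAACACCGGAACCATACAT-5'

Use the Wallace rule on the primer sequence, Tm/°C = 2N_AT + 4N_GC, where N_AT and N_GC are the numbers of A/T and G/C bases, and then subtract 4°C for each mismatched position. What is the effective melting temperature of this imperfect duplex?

Primer base counts: A=5, T=9, G=5, C=3 → A+T=14, G+C=8
Perfect-match Tm = 2(14) + 4(8) = 28 + 32 = 60°C
Mismatches (positions where the bases are not complementary): 4 (at positions 3, 4, 10, 16)
Effective Tm = 60 − 4×4 = 60 − 16 = 44°C

44°C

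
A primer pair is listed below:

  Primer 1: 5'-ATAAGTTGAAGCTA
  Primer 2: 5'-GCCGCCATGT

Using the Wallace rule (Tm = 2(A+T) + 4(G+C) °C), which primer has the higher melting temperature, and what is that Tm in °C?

Primer 1, 36°C

Primer 1: A+T=10, G+C=4 → Tm = 2(10)+4(4) = 36°C
Primer 2: A+T=3, G+C=7 → Tm = 2(3)+4(7) = 34°C
36°C vs 34°C → primer 1 is higher.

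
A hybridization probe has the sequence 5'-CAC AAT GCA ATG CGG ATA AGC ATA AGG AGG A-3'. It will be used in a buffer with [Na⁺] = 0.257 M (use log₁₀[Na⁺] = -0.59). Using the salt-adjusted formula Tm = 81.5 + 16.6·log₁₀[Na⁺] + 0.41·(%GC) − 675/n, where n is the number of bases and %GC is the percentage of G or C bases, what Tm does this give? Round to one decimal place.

68.4°C

Length n = 31. Base counts: T=4, C=5, G=9, A=13
G+C = 14, so %GC = 14/31 × 100 = 45.161%
Salt term: 16.6 × (-0.59) = -9.794
GC term: 0.41 × 45.161 = 18.516; length term: −675/31 = −21.774
Tm = 81.5 + (-9.794) + 18.516 − 21.774 = 68.448 → 68.4°C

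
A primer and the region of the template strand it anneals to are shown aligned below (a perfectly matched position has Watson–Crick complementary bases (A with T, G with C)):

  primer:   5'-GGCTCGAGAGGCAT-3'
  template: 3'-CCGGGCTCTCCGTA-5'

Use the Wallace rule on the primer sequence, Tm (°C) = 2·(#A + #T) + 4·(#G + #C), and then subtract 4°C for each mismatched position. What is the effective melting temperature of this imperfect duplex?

42°C

Primer base counts: A=3, T=2, G=6, C=3 → A+T=5, G+C=9
Perfect-match Tm = 2(5) + 4(9) = 10 + 36 = 46°C
Mismatches (positions where the bases are not complementary): 1 (at position 4)
Effective Tm = 46 − 1×4 = 46 − 4 = 42°C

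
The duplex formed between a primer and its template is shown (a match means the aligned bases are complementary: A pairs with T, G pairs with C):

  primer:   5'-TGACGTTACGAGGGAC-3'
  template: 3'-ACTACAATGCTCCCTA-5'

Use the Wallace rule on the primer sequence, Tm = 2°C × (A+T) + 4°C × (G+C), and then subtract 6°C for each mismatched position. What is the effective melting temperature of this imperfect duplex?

38°C

Primer base counts: A=4, T=3, G=6, C=3 → A+T=7, G+C=9
Perfect-match Tm = 2(7) + 4(9) = 14 + 36 = 50°C
Mismatches (positions where the bases are not complementary): 2 (at positions 4, 16)
Effective Tm = 50 − 2×6 = 50 − 12 = 38°C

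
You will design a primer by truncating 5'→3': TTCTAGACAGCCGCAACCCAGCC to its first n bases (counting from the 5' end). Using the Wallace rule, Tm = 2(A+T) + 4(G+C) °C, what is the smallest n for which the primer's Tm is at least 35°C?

First 11 bases: TTCTAGACAGC → Tm = 32°C (< 35°C)
First 12 bases: TTCTAGACAGCC → Tm = 36°C (≥ 35°C)
Each additional base adds 2°C (A/T) or 4°C (G/C), so Tm is non-decreasing in n; n = 12 is the first length to reach 35°C.

n = 12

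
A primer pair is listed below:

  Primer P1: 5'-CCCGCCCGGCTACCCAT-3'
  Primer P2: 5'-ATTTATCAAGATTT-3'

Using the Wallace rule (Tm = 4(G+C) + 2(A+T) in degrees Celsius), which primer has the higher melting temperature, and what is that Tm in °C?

Primer P1, 60°C

Primer P1: A+T=4, G+C=13 → Tm = 2(4)+4(13) = 60°C
Primer P2: A+T=12, G+C=2 → Tm = 2(12)+4(2) = 32°C
60°C vs 32°C → primer P1 is higher.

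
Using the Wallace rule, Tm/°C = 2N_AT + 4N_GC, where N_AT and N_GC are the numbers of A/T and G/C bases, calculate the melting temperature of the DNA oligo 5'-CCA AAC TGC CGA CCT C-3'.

52°C

Base counts: C=8, T=2, A=4, G=2
AT pairs contribute 6, GC pairs contribute 10.
Tm = 2(6) + 4(10) = 12 + 40 = 52°C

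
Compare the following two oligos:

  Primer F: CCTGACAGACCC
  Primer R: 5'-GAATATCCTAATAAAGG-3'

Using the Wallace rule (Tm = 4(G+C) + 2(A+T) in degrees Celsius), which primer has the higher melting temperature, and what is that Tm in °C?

Primer F: A+T=4, G+C=8 → Tm = 2(4)+4(8) = 40°C
Primer R: A+T=12, G+C=5 → Tm = 2(12)+4(5) = 44°C
40°C vs 44°C → primer R is higher.

Primer R, 44°C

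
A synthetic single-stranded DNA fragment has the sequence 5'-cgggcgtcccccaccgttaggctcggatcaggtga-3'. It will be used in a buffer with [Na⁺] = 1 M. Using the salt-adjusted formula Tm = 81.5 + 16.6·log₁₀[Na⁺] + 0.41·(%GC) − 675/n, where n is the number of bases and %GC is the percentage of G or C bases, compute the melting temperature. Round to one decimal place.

90.3°C

Length n = 35. G=12, T=6, C=12, A=5
G+C = 24, so %GC = 24/35 × 100 = 68.571%
Salt term: 16.6 × (0) = 0
GC term: 0.41 × 68.571 = 28.114; length term: −675/35 = −19.286
Tm = 81.5 + (0) + 28.114 − 19.286 = 90.328 → 90.3°C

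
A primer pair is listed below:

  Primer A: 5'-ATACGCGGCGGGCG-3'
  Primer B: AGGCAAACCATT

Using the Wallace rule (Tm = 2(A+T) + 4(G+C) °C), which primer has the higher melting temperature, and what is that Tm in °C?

Primer A, 50°C

Primer A: A+T=3, G+C=11 → Tm = 2(3)+4(11) = 50°C
Primer B: A+T=7, G+C=5 → Tm = 2(7)+4(5) = 34°C
50°C vs 34°C → primer A is higher.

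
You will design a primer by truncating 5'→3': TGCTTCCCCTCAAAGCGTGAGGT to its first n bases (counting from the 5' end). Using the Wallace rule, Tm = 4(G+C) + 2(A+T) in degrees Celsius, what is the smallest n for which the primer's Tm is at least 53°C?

n = 17

First 16 bases: TGCTTCCCCTCAAAGC → Tm = 50°C (< 53°C)
First 17 bases: TGCTTCCCCTCAAAGCG → Tm = 54°C (≥ 53°C)
Each additional base adds 2°C (A/T) or 4°C (G/C), so Tm is non-decreasing in n; n = 17 is the first length to reach 53°C.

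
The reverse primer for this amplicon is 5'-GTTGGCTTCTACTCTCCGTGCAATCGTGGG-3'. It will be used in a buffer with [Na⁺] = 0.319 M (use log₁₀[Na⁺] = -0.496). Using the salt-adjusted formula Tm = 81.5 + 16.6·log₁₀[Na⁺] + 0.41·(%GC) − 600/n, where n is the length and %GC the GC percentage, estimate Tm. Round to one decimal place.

76.5°C

Length n = 30. Base counts: T=10, A=3, G=9, C=8
G+C = 17, so %GC = 17/30 × 100 = 56.667%
Salt term: 16.6 × (-0.496) = -8.234
GC term: 0.41 × 56.667 = 23.233; length term: −600/30 = −20
Tm = 81.5 + (-8.234) + 23.233 − 20 = 76.499 → 76.5°C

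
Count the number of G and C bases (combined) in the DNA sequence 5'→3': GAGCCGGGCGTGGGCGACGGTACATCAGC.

Counting bases: T=3, A=5, C=8, G=13
Total G or C: 13 + 8 = 21

21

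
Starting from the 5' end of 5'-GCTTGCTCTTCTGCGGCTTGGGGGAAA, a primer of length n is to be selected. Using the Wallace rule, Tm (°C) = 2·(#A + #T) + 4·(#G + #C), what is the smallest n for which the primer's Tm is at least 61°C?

First 19 bases: GCTTGCTCTTCTGCGGCTT → Tm = 60°C (< 61°C)
First 20 bases: GCTTGCTCTTCTGCGGCTTG → Tm = 64°C (≥ 61°C)
Each additional base adds 2°C (A/T) or 4°C (G/C), so Tm is non-decreasing in n; n = 20 is the first length to reach 61°C.

n = 20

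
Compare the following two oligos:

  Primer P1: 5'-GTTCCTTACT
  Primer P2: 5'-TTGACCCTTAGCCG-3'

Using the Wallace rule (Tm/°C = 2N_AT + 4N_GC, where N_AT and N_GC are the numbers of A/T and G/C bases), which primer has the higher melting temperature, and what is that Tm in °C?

Primer P2, 44°C

Primer P1: A+T=6, G+C=4 → Tm = 2(6)+4(4) = 28°C
Primer P2: A+T=6, G+C=8 → Tm = 2(6)+4(8) = 44°C
28°C vs 44°C → primer P2 is higher.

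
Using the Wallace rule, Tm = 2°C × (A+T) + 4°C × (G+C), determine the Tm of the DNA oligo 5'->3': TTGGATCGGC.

32°C

T=3, C=2, G=4, A=1
A+T = 4, G+C = 6
Tm = 2(4) + 4(6) = 8 + 24 = 32°C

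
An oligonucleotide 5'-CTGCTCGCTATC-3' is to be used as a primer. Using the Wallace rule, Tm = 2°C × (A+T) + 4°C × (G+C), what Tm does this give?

38°C

C=5, G=2, T=4, A=1
So N_AT = 5 and N_GC = 7.
Tm = 2×5 + 4×7 = 38°C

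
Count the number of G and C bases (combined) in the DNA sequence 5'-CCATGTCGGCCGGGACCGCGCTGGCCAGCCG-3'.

25

Counting bases: C=13, T=3, A=3, G=12
Total G or C: 12 + 13 = 25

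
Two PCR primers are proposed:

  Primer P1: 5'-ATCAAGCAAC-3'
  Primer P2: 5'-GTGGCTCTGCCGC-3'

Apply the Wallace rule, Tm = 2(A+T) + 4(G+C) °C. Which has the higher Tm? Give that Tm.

Primer P1: A+T=6, G+C=4 → Tm = 2(6)+4(4) = 28°C
Primer P2: A+T=3, G+C=10 → Tm = 2(3)+4(10) = 46°C
28°C vs 46°C → primer P2 is higher.

Primer P2, 46°C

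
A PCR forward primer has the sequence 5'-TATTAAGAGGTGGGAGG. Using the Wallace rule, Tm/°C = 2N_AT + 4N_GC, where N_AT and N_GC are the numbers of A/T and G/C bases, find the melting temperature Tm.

Counting bases: G=8, C=0, A=5, T=4
So N_AT = 9 and N_GC = 8.
Tm = 2(9) + 4(8) = 18 + 32 = 50°C

50°C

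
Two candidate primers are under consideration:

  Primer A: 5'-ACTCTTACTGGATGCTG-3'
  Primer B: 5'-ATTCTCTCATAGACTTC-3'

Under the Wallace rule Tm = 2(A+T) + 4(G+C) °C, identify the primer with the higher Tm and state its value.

Primer A: A+T=9, G+C=8 → Tm = 2(9)+4(8) = 50°C
Primer B: A+T=11, G+C=6 → Tm = 2(11)+4(6) = 46°C
50°C vs 46°C → primer A is higher.

Primer A, 50°C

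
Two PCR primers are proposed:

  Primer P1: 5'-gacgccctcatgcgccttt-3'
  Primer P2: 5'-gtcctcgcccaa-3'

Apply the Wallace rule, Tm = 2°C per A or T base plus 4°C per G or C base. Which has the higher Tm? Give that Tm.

Primer P1, 62°C

Primer P1: A+T=7, G+C=12 → Tm = 2(7)+4(12) = 62°C
Primer P2: A+T=4, G+C=8 → Tm = 2(4)+4(8) = 40°C
62°C vs 40°C → primer P1 is higher.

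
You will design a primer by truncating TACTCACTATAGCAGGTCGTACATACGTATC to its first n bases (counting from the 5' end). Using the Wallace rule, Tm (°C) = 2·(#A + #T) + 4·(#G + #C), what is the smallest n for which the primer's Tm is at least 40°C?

n = 15

First 14 bases: TACTCACTATAGCA → Tm = 38°C (< 40°C)
First 15 bases: TACTCACTATAGCAG → Tm = 42°C (≥ 40°C)
Each additional base adds 2°C (A/T) or 4°C (G/C), so Tm is non-decreasing in n; n = 15 is the first length to reach 40°C.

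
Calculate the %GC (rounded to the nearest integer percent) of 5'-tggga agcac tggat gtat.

47%

Counting bases: T=5, A=5, C=2, G=7
G+C = 7 + 2 = 9 out of 19 bases
%GC = 9/19 × 100 = 47.37% ≈ 47%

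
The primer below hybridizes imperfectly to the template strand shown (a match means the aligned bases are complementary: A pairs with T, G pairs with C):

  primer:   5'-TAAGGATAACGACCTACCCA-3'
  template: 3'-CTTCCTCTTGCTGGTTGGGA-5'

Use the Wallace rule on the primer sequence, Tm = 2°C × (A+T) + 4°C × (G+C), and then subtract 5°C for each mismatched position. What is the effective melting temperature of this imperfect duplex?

Primer base counts: A=8, T=3, G=3, C=6 → A+T=11, G+C=9
Perfect-match Tm = 2(11) + 4(9) = 22 + 36 = 58°C
Mismatches (positions where the bases are not complementary): 4 (at positions 1, 7, 15, 20)
Effective Tm = 58 − 4×5 = 58 − 20 = 38°C

38°C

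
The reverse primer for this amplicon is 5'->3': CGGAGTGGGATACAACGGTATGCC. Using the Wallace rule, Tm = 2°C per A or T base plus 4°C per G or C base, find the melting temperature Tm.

76°C

Counting bases: A=6, T=4, C=5, G=9
AT pairs contribute 10, GC pairs contribute 14.
Tm = 2(10) + 4(14) = 20 + 56 = 76°C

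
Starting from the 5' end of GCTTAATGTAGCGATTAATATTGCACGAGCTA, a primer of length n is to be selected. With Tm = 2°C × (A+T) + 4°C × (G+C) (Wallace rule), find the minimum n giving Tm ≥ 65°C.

First 24 bases: GCTTAATGTAGCGATTAATATTGC → Tm = 64°C (< 65°C)
First 25 bases: GCTTAATGTAGCGATTAATATTGCA → Tm = 66°C (≥ 65°C)
Since every base adds ≥2°C, Tm only increases with n, so the threshold is first crossed at n = 25.

n = 25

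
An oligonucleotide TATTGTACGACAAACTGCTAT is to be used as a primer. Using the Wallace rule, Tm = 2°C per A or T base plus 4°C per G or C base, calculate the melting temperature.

56°C

Base counts: A=7, G=3, C=4, T=7
AT pairs contribute 14, GC pairs contribute 7.
Tm = 4·7 + 2·14 = 28 + 28 = 56°C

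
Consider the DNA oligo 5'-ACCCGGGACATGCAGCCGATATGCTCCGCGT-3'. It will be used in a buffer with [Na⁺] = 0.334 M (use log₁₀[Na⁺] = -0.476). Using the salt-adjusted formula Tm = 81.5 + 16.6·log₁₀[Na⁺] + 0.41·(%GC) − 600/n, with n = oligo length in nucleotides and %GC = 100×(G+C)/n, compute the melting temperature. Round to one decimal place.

80.7°C

Length n = 31. Base counts: A=6, C=11, T=5, G=9
G+C = 20, so %GC = 20/31 × 100 = 64.516%
Salt term: 16.6 × (-0.476) = -7.902
GC term: 0.41 × 64.516 = 26.452; length term: −600/31 = −19.355
Tm = 81.5 + (-7.902) + 26.452 − 19.355 = 80.695 → 80.7°C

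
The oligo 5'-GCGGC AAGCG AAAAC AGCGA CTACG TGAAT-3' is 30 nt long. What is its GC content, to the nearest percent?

53%

Scanning the sequence gives T=3, A=11, C=7, G=9.
G+C = 9 + 7 = 16 out of 30 bases
%GC = 16/30 × 100 = 53.33% ≈ 53%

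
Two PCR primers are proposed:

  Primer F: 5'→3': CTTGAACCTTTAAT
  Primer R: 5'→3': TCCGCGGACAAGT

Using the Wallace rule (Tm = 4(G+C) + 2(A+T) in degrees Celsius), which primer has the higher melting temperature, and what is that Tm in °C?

Primer F: A+T=10, G+C=4 → Tm = 2(10)+4(4) = 36°C
Primer R: A+T=5, G+C=8 → Tm = 2(5)+4(8) = 42°C
36°C vs 42°C → primer R is higher.

Primer R, 42°C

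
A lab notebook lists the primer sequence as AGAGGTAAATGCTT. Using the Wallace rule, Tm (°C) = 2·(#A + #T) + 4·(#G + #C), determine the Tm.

38°C

Scanning the sequence gives A=5, C=1, T=4, G=4.
AT pairs contribute 9, GC pairs contribute 5.
Tm = 4·5 + 2·9 = 20 + 18 = 38°C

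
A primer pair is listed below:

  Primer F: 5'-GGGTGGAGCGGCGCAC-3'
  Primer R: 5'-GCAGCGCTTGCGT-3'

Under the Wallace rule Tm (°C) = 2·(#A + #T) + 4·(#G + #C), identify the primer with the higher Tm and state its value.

Primer F: A+T=3, G+C=13 → Tm = 2(3)+4(13) = 58°C
Primer R: A+T=4, G+C=9 → Tm = 2(4)+4(9) = 44°C
58°C vs 44°C → primer F is higher.

Primer F, 58°C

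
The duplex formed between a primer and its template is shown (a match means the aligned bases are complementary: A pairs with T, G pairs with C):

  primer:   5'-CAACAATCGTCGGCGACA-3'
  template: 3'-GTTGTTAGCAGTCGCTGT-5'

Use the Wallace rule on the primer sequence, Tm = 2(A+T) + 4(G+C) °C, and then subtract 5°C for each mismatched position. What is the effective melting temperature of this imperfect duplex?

51°C

Primer base counts: A=6, T=2, G=4, C=6 → A+T=8, G+C=10
Perfect-match Tm = 2(8) + 4(10) = 16 + 40 = 56°C
Mismatches (positions where the bases are not complementary): 1 (at position 12)
Effective Tm = 56 − 1×5 = 56 − 5 = 51°C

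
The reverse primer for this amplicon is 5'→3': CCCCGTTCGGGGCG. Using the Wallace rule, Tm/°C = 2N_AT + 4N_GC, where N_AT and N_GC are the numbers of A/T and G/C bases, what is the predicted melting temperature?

Scanning the sequence gives C=6, A=0, G=6, T=2.
So N_AT = 2 and N_GC = 12.
Tm = 4·12 + 2·2 = 48 + 4 = 52°C

52°C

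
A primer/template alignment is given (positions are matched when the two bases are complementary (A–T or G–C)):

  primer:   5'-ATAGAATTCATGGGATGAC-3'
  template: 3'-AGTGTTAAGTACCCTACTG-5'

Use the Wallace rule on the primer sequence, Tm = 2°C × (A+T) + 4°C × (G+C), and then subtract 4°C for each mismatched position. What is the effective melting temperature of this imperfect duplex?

40°C

Primer base counts: A=7, T=5, G=5, C=2 → A+T=12, G+C=7
Perfect-match Tm = 2(12) + 4(7) = 24 + 28 = 52°C
Mismatches (positions where the bases are not complementary): 3 (at positions 1, 2, 4)
Effective Tm = 52 − 3×4 = 52 − 12 = 40°C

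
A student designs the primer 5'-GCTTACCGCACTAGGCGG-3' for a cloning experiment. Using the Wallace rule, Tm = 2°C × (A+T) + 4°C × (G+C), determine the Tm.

Base counts: A=3, G=6, C=6, T=3
AT pairs contribute 6, GC pairs contribute 12.
Tm = 2×6 + 4×12 = 60°C

60°C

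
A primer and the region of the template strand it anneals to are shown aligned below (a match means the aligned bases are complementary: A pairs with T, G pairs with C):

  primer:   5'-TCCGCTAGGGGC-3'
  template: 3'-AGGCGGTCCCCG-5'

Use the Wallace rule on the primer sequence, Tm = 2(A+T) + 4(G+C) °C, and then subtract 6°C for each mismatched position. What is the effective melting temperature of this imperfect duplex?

Primer base counts: A=1, T=2, G=5, C=4 → A+T=3, G+C=9
Perfect-match Tm = 2(3) + 4(9) = 6 + 36 = 42°C
Mismatches (positions where the bases are not complementary): 1 (at position 6)
Effective Tm = 42 − 1×6 = 42 − 6 = 36°C

36°C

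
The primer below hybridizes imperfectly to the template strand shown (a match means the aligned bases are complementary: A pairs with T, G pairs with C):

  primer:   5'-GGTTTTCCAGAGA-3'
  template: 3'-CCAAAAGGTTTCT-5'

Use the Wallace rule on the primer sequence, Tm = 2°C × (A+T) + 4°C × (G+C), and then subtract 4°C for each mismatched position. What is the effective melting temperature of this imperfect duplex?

Primer base counts: A=3, T=4, G=4, C=2 → A+T=7, G+C=6
Perfect-match Tm = 2(7) + 4(6) = 14 + 24 = 38°C
Mismatches (positions where the bases are not complementary): 1 (at position 10)
Effective Tm = 38 − 1×4 = 38 − 4 = 34°C

34°C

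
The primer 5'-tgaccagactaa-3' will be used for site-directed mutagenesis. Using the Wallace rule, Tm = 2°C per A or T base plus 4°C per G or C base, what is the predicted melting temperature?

C=3, A=5, G=2, T=2
AT pairs contribute 7, GC pairs contribute 5.
Tm = 4·5 + 2·7 = 20 + 14 = 34°C

34°C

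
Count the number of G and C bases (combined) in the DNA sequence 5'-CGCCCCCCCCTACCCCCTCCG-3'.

Counting bases: C=16, G=2, A=1, T=2
G+C = 2 + 16 = 18

18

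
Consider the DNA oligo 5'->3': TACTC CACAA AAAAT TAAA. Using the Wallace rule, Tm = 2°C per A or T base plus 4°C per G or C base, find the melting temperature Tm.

46°C

Counting bases: C=4, G=0, A=11, T=4
So N_AT = 15 and N_GC = 4.
Tm = 2(15) + 4(4) = 30 + 16 = 46°C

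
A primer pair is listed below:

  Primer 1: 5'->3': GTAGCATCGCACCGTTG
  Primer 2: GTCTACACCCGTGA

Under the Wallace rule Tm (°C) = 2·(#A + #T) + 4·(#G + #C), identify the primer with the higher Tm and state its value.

Primer 1: A+T=7, G+C=10 → Tm = 2(7)+4(10) = 54°C
Primer 2: A+T=6, G+C=8 → Tm = 2(6)+4(8) = 44°C
54°C vs 44°C → primer 1 is higher.

Primer 1, 54°C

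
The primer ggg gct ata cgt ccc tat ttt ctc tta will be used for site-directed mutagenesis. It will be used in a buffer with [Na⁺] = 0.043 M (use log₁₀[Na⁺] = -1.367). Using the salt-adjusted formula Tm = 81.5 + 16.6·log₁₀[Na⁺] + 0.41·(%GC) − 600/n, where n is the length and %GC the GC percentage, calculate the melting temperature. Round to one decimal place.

54.8°C

Length n = 27. Base counts: C=7, G=5, A=4, T=11
G+C = 12, so %GC = 12/27 × 100 = 44.444%
Salt term: 16.6 × (-1.367) = -22.692
GC term: 0.41 × 44.444 = 18.222; length term: −600/27 = −22.222
Tm = 81.5 + (-22.692) + 18.222 − 22.222 = 54.808 → 54.8°C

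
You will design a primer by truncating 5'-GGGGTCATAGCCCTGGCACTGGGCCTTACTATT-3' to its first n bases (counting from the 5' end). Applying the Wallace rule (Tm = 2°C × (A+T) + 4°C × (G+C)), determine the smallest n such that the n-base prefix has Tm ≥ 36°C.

First 10 bases: GGGGTCATAG → Tm = 32°C (< 36°C)
First 11 bases: GGGGTCATAGC → Tm = 36°C (≥ 36°C)
Each additional base adds 2°C (A/T) or 4°C (G/C), so Tm is non-decreasing in n; n = 11 is the first length to reach 36°C.

n = 11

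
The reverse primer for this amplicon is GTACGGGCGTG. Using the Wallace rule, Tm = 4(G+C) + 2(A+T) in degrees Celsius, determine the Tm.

38°C

Counting bases: T=2, G=6, C=2, A=1
A+T = 3, G+C = 8
Tm = 2(3) + 4(8) = 6 + 32 = 38°C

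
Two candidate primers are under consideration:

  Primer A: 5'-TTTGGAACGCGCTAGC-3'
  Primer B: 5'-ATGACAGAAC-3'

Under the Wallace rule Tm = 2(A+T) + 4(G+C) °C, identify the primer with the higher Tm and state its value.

Primer A: A+T=7, G+C=9 → Tm = 2(7)+4(9) = 50°C
Primer B: A+T=6, G+C=4 → Tm = 2(6)+4(4) = 28°C
50°C vs 28°C → primer A is higher.

Primer A, 50°C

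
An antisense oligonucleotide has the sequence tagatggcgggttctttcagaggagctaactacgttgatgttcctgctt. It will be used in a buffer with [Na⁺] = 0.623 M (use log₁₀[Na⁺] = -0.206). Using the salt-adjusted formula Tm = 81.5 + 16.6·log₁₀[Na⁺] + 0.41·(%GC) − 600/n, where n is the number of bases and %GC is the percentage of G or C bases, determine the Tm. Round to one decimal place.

Length n = 49. C=9, T=17, A=9, G=14
G+C = 23, so %GC = 23/49 × 100 = 46.939%
Salt term: 16.6 × (-0.206) = -3.42
GC term: 0.41 × 46.939 = 19.245; length term: −600/49 = −12.245
Tm = 81.5 + (-3.42) + 19.245 − 12.245 = 85.08 → 85.1°C

85.1°C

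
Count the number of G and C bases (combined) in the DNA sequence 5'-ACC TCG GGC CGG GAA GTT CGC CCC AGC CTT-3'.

Counting bases: G=9, T=5, A=4, C=12
Total G or C: 9 + 12 = 21

21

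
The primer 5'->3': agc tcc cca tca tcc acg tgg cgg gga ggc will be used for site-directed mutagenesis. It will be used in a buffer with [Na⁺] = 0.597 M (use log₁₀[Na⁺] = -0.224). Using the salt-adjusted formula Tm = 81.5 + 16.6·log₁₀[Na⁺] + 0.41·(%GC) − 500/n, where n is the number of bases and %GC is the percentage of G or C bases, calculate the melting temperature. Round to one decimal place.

Length n = 30. Scanning the sequence gives A=5, T=4, G=10, C=11.
G+C = 21, so %GC = 21/30 × 100 = 70%
Salt term: 16.6 × (-0.224) = -3.718
GC term: 0.41 × 70 = 28.7; length term: −500/30 = −16.667
Tm = 81.5 + (-3.718) + 28.7 − 16.667 = 89.815 → 89.8°C

89.8°C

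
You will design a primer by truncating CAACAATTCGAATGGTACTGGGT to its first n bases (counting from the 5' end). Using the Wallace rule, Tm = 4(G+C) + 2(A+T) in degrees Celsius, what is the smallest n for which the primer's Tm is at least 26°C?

First 9 bases: CAACAATTC → Tm = 24°C (< 26°C)
First 10 bases: CAACAATTCG → Tm = 28°C (≥ 26°C)
Each additional base adds 2°C (A/T) or 4°C (G/C), so Tm is non-decreasing in n; n = 10 is the first length to reach 26°C.

n = 10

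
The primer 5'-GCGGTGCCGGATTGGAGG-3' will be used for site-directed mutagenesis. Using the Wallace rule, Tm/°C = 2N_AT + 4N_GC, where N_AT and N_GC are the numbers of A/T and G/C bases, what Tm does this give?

62°C

Counting bases: G=10, C=3, A=2, T=3
AT pairs contribute 5, GC pairs contribute 13.
Tm = 2(5) + 4(13) = 10 + 52 = 62°C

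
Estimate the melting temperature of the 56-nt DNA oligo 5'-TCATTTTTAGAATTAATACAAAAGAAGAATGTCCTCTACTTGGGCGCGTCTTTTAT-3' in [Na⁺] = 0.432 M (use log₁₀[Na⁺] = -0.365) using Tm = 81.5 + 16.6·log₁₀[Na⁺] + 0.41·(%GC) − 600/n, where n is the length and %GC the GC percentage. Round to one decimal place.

77.9°C

Length n = 56. Base counts: A=17, C=9, G=9, T=21
G+C = 18, so %GC = 18/56 × 100 = 32.143%
Salt term: 16.6 × (-0.365) = -6.059
GC term: 0.41 × 32.143 = 13.179; length term: −600/56 = −10.714
Tm = 81.5 + (-6.059) + 13.179 − 10.714 = 77.906 → 77.9°C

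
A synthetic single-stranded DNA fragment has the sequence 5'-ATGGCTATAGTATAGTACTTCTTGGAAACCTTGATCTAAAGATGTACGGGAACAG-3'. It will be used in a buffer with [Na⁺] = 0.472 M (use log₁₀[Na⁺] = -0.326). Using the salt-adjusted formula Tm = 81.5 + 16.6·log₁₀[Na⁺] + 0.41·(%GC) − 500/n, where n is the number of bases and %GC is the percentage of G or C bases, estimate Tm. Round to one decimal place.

82.7°C

Length n = 55. T=16, A=18, G=13, C=8
G+C = 21, so %GC = 21/55 × 100 = 38.182%
Salt term: 16.6 × (-0.326) = -5.412
GC term: 0.41 × 38.182 = 15.655; length term: −500/55 = −9.091
Tm = 81.5 + (-5.412) + 15.655 − 9.091 = 82.652 → 82.7°C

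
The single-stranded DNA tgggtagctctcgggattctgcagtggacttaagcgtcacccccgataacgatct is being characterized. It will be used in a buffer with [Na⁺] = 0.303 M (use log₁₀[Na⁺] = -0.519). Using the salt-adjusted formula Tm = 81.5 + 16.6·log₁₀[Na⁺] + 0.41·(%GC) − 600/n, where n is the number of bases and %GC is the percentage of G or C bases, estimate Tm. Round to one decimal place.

Length n = 55. Scanning the sequence gives A=11, G=15, T=14, C=15.
G+C = 30, so %GC = 30/55 × 100 = 54.545%
Salt term: 16.6 × (-0.519) = -8.615
GC term: 0.41 × 54.545 = 22.363; length term: −600/55 = −10.909
Tm = 81.5 + (-8.615) + 22.363 − 10.909 = 84.339 → 84.3°C

84.3°C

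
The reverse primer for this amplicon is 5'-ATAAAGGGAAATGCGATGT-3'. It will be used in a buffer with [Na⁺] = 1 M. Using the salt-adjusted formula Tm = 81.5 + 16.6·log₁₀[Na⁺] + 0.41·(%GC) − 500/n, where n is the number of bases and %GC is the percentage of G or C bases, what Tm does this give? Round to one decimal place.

70.3°C

Length n = 19. Scanning the sequence gives G=6, A=8, T=4, C=1.
G+C = 7, so %GC = 7/19 × 100 = 36.842%
Salt term: 16.6 × (0) = 0
GC term: 0.41 × 36.842 = 15.105; length term: −500/19 = −26.316
Tm = 81.5 + (0) + 15.105 − 26.316 = 70.289 → 70.3°C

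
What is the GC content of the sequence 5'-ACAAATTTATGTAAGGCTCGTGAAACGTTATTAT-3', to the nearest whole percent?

29%

T=12, A=12, G=6, C=4
G+C = 6 + 4 = 10 out of 34 bases
%GC = 10/34 × 100 = 29.41% ≈ 29%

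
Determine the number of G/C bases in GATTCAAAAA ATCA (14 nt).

Scanning the sequence gives C=2, G=1, T=3, A=8.
G+C = 1 + 2 = 3

3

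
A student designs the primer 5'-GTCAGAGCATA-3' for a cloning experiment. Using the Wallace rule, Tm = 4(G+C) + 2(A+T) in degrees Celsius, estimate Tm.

32°C

Base counts: A=4, G=3, C=2, T=2
AT pairs contribute 6, GC pairs contribute 5.
Tm = 4·5 + 2·6 = 20 + 12 = 32°C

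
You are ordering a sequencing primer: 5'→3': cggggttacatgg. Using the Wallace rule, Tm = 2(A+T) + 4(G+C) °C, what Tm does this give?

Counting bases: C=2, G=6, A=2, T=3
AT pairs contribute 5, GC pairs contribute 8.
Tm = 2×5 + 4×8 = 42°C

42°C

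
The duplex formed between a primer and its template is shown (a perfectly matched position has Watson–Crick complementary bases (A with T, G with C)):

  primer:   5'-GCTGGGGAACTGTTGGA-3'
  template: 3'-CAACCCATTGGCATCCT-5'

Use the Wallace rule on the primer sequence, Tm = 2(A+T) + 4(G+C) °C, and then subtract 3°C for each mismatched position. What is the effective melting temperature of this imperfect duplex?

Primer base counts: A=3, T=4, G=8, C=2 → A+T=7, G+C=10
Perfect-match Tm = 2(7) + 4(10) = 14 + 40 = 54°C
Mismatches (positions where the bases are not complementary): 4 (at positions 2, 7, 11, 14)
Effective Tm = 54 − 4×3 = 54 − 12 = 42°C

42°C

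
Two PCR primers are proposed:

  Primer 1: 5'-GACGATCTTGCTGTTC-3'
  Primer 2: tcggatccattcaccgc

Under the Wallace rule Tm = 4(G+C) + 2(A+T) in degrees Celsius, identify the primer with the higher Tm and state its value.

Primer 2, 54°C

Primer 1: A+T=8, G+C=8 → Tm = 2(8)+4(8) = 48°C
Primer 2: A+T=7, G+C=10 → Tm = 2(7)+4(10) = 54°C
48°C vs 54°C → primer 2 is higher.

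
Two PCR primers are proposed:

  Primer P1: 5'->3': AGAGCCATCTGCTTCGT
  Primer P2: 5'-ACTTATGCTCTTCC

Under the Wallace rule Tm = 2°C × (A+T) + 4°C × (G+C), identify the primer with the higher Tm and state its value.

Primer P1, 52°C

Primer P1: A+T=8, G+C=9 → Tm = 2(8)+4(9) = 52°C
Primer P2: A+T=8, G+C=6 → Tm = 2(8)+4(6) = 40°C
52°C vs 40°C → primer P1 is higher.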